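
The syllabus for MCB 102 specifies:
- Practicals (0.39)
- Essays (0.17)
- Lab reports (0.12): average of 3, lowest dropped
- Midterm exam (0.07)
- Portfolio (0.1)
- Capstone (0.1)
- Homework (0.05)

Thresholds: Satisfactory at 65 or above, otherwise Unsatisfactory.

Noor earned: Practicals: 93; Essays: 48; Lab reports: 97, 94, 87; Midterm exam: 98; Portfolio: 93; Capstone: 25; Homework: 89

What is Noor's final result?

Lab reports: drop 87 → average of remaining 2 = 191/2 = 95.5
Weighted total:
  Practicals 93 × 0.39 = 36.27
  Essays 48 × 0.17 = 8.16
  Lab reports 95.5 × 0.12 = 11.46
  Midterm exam 98 × 0.07 = 6.86
  Portfolio 93 × 0.1 = 9.3
  Capstone 25 × 0.1 = 2.5
  Homework 89 × 0.05 = 4.45
Sum = 79
79 ≥ 65 → Satisfactory

Satisfactory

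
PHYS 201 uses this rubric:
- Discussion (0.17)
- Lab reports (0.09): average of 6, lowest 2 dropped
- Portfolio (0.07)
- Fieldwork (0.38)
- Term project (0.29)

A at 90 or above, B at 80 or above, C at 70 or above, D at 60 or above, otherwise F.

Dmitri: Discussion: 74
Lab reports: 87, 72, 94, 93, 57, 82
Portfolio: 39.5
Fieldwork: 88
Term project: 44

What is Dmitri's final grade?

Lab reports: drop 57, 72 → average of remaining 4 = 356/4 = 89
Weighted total:
  Discussion 74 × 0.17 = 12.58
  Lab reports 89 × 0.09 = 8.01
  Portfolio 39.5 × 0.07 = 2.765
  Fieldwork 88 × 0.38 = 33.44
  Term project 44 × 0.29 = 12.76
Sum = 69.555
69.555 is ≥ 60 and < 70 → D

D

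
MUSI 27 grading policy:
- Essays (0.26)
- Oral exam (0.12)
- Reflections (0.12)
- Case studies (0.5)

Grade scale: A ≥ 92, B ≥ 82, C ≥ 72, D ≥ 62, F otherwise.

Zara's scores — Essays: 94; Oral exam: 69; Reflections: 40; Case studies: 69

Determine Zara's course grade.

Weighted total:
  Essays 94 × 0.26 = 24.44
  Oral exam 69 × 0.12 = 8.28
  Reflections 40 × 0.12 = 4.8
  Case studies 69 × 0.5 = 34.5
Sum = 72.02
72.02 is ≥ 72 and < 82 → C

C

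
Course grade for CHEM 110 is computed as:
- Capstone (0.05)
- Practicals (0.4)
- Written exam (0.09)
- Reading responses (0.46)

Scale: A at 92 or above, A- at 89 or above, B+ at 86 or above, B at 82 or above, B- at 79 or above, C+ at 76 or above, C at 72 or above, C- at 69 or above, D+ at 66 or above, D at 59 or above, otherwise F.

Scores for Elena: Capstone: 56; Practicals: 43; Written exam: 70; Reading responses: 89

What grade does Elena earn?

Weighted total:
  Capstone 56 × 0.05 = 2.8
  Practicals 43 × 0.4 = 17.2
  Written exam 70 × 0.09 = 6.3
  Reading responses 89 × 0.46 = 40.94
Sum = 67.24
67.24 is ≥ 66 and < 69 → D+

D+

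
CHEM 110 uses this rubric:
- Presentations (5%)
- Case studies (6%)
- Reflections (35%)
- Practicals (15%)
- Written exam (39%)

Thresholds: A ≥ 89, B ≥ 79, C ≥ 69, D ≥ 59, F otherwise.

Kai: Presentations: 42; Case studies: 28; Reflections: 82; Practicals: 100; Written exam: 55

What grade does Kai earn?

D

Weighted total:
  Presentations 42 × 0.05 = 2.1
  Case studies 28 × 0.06 = 1.68
  Reflections 82 × 0.35 = 28.7
  Practicals 100 × 0.15 = 15
  Written exam 55 × 0.39 = 21.45
Sum = 68.93
68.93 is ≥ 59 and < 69 → D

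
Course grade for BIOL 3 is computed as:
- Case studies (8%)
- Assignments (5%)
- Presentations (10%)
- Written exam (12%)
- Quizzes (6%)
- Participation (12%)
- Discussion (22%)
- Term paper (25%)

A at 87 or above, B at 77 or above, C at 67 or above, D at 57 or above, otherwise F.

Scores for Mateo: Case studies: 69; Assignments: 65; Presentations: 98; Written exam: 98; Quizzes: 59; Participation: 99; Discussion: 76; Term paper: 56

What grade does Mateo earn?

C

Weighted total:
  Case studies 69 × 0.08 = 5.52
  Assignments 65 × 0.05 = 3.25
  Presentations 98 × 0.1 = 9.8
  Written exam 98 × 0.12 = 11.76
  Quizzes 59 × 0.06 = 3.54
  Participation 99 × 0.12 = 11.88
  Discussion 76 × 0.22 = 16.72
  Term paper 56 × 0.25 = 14
Sum = 76.47
76.47 is ≥ 67 and < 77 → C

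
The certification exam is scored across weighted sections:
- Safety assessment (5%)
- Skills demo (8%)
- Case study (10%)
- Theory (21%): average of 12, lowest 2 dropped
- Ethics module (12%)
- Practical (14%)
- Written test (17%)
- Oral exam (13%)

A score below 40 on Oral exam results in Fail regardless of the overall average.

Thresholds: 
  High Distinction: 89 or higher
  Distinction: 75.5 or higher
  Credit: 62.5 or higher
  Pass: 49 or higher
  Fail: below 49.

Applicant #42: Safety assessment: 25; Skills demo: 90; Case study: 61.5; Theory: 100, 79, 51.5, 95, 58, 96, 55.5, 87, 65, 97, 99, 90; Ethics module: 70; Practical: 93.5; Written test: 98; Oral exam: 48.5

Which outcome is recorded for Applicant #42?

Distinction

Theory: drop 51.5, 55.5 → average of remaining 10 = 866/10 = 86.6
Oral exam score 48.5 ≥ 40: minimum met.
Weighted total:
  Safety assessment 25 × 0.05 = 1.25
  Skills demo 90 × 0.08 = 7.2
  Case study 61.5 × 0.1 = 6.15
  Theory 86.6 × 0.21 = 18.186
  Ethics module 70 × 0.12 = 8.4
  Practical 93.5 × 0.14 = 13.09
  Written test 98 × 0.17 = 16.66
  Oral exam 48.5 × 0.13 = 6.305
Sum = 77.241
77.241 is ≥ 75.5 and < 89 → Distinction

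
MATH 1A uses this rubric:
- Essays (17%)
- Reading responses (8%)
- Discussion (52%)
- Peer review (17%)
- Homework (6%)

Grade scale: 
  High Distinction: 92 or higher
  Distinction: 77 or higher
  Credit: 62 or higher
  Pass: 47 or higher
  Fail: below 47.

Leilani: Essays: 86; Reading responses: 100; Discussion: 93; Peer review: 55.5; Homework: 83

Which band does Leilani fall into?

Weighted total:
  Essays 86 × 0.17 = 14.62
  Reading responses 100 × 0.08 = 8
  Discussion 93 × 0.52 = 48.36
  Peer review 55.5 × 0.17 = 9.435
  Homework 83 × 0.06 = 4.98
Sum = 85.395
85.395 is ≥ 77 and < 92 → Distinction

Distinction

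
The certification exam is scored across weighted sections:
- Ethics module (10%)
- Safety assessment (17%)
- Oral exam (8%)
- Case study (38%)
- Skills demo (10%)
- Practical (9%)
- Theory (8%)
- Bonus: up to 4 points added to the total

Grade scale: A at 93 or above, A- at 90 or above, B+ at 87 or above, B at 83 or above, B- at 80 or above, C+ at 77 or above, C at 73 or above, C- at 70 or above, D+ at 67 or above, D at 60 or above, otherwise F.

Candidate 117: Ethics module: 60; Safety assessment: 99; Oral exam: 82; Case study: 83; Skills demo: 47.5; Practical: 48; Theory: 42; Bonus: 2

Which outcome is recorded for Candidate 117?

Weighted total:
  Ethics module 60 × 0.1 = 6
  Safety assessment 99 × 0.17 = 16.83
  Oral exam 82 × 0.08 = 6.56
  Case study 83 × 0.38 = 31.54
  Skills demo 47.5 × 0.1 = 4.75
  Practical 48 × 0.09 = 4.32
  Theory 42 × 0.08 = 3.36
Sum = 73.36
Bonus: 73.36 + 2 = 75.36
75.36 is ≥ 73 and < 77 → C

C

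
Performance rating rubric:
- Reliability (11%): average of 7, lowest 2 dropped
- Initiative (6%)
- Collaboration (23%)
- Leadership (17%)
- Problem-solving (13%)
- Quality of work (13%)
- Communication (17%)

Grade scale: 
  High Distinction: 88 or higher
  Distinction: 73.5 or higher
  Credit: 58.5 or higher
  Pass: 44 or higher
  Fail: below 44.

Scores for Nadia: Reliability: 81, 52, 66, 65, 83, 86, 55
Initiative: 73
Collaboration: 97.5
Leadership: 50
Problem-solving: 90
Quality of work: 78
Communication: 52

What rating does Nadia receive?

Distinction

Reliability: drop 52, 55 → average of remaining 5 = 381/5 = 76.2
Weighted total:
  Reliability 76.2 × 0.11 = 8.382
  Initiative 73 × 0.06 = 4.38
  Collaboration 97.5 × 0.23 = 22.425
  Leadership 50 × 0.17 = 8.5
  Problem-solving 90 × 0.13 = 11.7
  Quality of work 78 × 0.13 = 10.14
  Communication 52 × 0.17 = 8.84
Sum = 74.367
74.367 is ≥ 73.5 and < 88 → Distinction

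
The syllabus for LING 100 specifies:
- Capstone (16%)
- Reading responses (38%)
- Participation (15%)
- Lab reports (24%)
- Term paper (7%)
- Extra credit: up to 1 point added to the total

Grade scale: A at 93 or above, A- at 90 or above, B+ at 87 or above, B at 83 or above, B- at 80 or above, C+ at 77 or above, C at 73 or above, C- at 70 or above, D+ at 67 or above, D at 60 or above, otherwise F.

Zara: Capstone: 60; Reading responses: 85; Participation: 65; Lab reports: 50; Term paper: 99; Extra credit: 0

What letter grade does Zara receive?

C-

Weighted total:
  Capstone 60 × 0.16 = 9.6
  Reading responses 85 × 0.38 = 32.3
  Participation 65 × 0.15 = 9.75
  Lab reports 50 × 0.24 = 12
  Term paper 99 × 0.07 = 6.93
Sum = 70.58
Extra credit: 70.58 + 0 = 70.58
70.58 is ≥ 70 and < 73 → C-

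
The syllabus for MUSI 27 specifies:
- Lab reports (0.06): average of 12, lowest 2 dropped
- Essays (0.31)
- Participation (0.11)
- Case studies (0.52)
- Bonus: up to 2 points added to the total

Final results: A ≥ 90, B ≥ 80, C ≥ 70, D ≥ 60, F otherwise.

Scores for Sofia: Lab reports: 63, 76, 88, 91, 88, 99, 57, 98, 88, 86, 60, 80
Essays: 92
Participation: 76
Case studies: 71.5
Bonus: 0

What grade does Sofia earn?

Lab reports: drop 57, 60 → average of remaining 10 = 857/10 = 85.7
Weighted total:
  Lab reports 85.7 × 0.06 = 5.142
  Essays 92 × 0.31 = 28.52
  Participation 76 × 0.11 = 8.36
  Case studies 71.5 × 0.52 = 37.18
Sum = 79.202
Bonus: 79.202 + 0 = 79.202
79.202 is ≥ 70 and < 80 → C

C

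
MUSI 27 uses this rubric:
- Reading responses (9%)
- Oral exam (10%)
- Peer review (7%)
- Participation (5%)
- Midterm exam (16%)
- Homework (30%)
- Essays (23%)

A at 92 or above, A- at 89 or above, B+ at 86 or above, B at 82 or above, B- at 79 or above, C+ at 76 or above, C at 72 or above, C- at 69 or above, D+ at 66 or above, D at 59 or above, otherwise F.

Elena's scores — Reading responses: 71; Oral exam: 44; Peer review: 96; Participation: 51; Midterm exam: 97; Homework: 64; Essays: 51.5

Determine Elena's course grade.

Weighted total:
  Reading responses 71 × 0.09 = 6.39
  Oral exam 44 × 0.1 = 4.4
  Peer review 96 × 0.07 = 6.72
  Participation 51 × 0.05 = 2.55
  Midterm exam 97 × 0.16 = 15.52
  Homework 64 × 0.3 = 19.2
  Essays 51.5 × 0.23 = 11.845
Sum = 66.625
66.625 is ≥ 66 and < 69 → D+

D+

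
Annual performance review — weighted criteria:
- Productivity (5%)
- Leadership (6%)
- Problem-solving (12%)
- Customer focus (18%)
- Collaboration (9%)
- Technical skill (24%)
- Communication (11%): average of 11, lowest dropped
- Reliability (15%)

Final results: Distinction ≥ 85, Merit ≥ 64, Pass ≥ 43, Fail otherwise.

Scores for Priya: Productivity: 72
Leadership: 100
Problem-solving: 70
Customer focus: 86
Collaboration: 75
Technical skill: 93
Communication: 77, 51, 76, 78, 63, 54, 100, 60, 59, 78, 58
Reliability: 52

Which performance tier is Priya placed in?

Communication: drop 51 → average of remaining 10 = 703/10 = 70.3
Weighted total:
  Productivity 72 × 0.05 = 3.6
  Leadership 100 × 0.06 = 6
  Problem-solving 70 × 0.12 = 8.4
  Customer focus 86 × 0.18 = 15.48
  Collaboration 75 × 0.09 = 6.75
  Technical skill 93 × 0.24 = 22.32
  Communication 70.3 × 0.11 = 7.733
  Reliability 52 × 0.15 = 7.8
Sum = 78.083
78.083 is ≥ 64 and < 85 → Merit

Merit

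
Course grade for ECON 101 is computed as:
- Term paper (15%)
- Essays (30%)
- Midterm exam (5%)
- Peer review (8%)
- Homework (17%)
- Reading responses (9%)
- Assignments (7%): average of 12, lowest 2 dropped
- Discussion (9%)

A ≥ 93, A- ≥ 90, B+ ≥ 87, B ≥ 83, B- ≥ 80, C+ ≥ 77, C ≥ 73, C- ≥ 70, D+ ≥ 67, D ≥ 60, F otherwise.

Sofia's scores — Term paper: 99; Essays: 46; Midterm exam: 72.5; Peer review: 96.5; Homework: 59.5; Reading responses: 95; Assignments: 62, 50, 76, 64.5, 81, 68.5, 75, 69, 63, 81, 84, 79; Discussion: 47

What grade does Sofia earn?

Assignments: drop 50, 62 → average of remaining 10 = 741/10 = 74.1
Weighted total:
  Term paper 99 × 0.15 = 14.85
  Essays 46 × 0.3 = 13.8
  Midterm exam 72.5 × 0.05 = 3.625
  Peer review 96.5 × 0.08 = 7.72
  Homework 59.5 × 0.17 = 10.115
  Reading responses 95 × 0.09 = 8.55
  Assignments 74.1 × 0.07 = 5.187
  Discussion 47 × 0.09 = 4.23
Sum = 68.077
68.077 is ≥ 67 and < 70 → D+

D+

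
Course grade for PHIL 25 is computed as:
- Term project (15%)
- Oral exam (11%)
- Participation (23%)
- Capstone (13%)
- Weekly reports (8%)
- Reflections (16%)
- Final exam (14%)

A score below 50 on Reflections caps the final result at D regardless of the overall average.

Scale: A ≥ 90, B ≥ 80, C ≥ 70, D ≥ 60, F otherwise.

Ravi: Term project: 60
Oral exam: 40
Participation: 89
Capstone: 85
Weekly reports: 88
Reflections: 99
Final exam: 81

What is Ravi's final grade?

Reflections score 99 ≥ 50: minimum met.
Weighted total:
  Term project 60 × 0.15 = 9
  Oral exam 40 × 0.11 = 4.4
  Participation 89 × 0.23 = 20.47
  Capstone 85 × 0.13 = 11.05
  Weekly reports 88 × 0.08 = 7.04
  Reflections 99 × 0.16 = 15.84
  Final exam 81 × 0.14 = 11.34
Sum = 79.14
79.14 is ≥ 70 and < 80 → C

C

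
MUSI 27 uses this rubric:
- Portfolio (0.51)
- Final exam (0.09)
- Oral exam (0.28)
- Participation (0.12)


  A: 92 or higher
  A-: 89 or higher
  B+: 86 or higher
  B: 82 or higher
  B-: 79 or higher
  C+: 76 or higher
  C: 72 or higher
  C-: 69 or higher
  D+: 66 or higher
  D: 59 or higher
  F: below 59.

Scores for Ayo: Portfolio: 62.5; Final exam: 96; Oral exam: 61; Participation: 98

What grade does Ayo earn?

C-

Weighted total:
  Portfolio 62.5 × 0.51 = 31.875
  Final exam 96 × 0.09 = 8.64
  Oral exam 61 × 0.28 = 17.08
  Participation 98 × 0.12 = 11.76
Sum = 69.355
69.355 is ≥ 69 and < 72 → C-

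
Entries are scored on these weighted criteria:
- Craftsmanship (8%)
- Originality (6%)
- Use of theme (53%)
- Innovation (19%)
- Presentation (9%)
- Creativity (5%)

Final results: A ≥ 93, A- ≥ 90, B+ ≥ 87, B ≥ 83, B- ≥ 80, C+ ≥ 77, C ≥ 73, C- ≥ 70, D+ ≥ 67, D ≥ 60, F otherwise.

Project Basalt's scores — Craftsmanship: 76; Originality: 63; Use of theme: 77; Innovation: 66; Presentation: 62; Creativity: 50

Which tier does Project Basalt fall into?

C-

Weighted total:
  Craftsmanship 76 × 0.08 = 6.08
  Originality 63 × 0.06 = 3.78
  Use of theme 77 × 0.53 = 40.81
  Innovation 66 × 0.19 = 12.54
  Presentation 62 × 0.09 = 5.58
  Creativity 50 × 0.05 = 2.5
Sum = 71.29
71.29 is ≥ 70 and < 73 → C-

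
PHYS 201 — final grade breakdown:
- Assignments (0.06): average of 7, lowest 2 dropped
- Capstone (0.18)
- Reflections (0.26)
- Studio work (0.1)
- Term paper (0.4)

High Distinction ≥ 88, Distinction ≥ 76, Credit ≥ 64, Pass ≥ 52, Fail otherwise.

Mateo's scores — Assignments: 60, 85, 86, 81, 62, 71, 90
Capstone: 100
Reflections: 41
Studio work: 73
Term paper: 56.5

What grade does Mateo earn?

Assignments: drop 60, 62 → average of remaining 5 = 413/5 = 82.6
Weighted total:
  Assignments 82.6 × 0.06 = 4.956
  Capstone 100 × 0.18 = 18
  Reflections 41 × 0.26 = 10.66
  Studio work 73 × 0.1 = 7.3
  Term paper 56.5 × 0.4 = 22.6
Sum = 63.516
63.516 is ≥ 52 and < 64 → Pass

Pass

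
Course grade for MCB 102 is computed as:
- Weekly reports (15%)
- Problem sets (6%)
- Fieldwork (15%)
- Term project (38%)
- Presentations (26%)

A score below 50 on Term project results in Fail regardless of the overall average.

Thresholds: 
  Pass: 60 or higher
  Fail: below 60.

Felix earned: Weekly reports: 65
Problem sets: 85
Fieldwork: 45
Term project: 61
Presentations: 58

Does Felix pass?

Term project score 61 ≥ 50: minimum met.
Weighted total:
  Weekly reports 65 × 0.15 = 9.75
  Problem sets 85 × 0.06 = 5.1
  Fieldwork 45 × 0.15 = 6.75
  Term project 61 × 0.38 = 23.18
  Presentations 58 × 0.26 = 15.08
Sum = 59.86
59.86 < 60 → Fail

Fail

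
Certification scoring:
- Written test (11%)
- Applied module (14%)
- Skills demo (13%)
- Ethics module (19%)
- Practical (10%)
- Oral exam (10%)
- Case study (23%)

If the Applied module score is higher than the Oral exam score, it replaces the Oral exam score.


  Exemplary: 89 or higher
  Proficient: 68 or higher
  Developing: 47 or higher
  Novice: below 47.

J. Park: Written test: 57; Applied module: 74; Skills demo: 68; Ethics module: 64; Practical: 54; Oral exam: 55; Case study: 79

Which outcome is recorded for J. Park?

Proficient

Applied module (74) > Oral exam (55), so Oral exam counts as 74.
Weighted total:
  Written test 57 × 0.11 = 6.27
  Applied module 74 × 0.14 = 10.36
  Skills demo 68 × 0.13 = 8.84
  Ethics module 64 × 0.19 = 12.16
  Practical 54 × 0.1 = 5.4
  Oral exam 74 × 0.1 = 7.4
  Case study 79 × 0.23 = 18.17
Sum = 68.6
68.6 is ≥ 68 and < 89 → Proficient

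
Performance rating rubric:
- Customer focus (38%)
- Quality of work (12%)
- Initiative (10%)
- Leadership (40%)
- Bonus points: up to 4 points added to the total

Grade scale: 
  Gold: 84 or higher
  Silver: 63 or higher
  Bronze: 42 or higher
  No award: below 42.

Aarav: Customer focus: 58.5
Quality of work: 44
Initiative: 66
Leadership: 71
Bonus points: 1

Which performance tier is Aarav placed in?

Weighted total:
  Customer focus 58.5 × 0.38 = 22.23
  Quality of work 44 × 0.12 = 5.28
  Initiative 66 × 0.1 = 6.6
  Leadership 71 × 0.4 = 28.4
Sum = 62.51
Bonus points: 62.51 + 1 = 63.51
63.51 is ≥ 63 and < 84 → Silver

Silver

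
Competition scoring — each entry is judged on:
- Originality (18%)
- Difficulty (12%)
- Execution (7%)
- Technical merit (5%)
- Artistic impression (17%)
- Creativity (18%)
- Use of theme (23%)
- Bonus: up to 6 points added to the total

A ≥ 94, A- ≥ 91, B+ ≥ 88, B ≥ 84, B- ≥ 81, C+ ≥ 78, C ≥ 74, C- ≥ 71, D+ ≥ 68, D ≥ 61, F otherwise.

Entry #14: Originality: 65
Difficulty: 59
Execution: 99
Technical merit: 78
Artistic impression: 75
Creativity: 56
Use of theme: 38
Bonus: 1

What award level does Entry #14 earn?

Weighted total:
  Originality 65 × 0.18 = 11.7
  Difficulty 59 × 0.12 = 7.08
  Execution 99 × 0.07 = 6.93
  Technical merit 78 × 0.05 = 3.9
  Artistic impression 75 × 0.17 = 12.75
  Creativity 56 × 0.18 = 10.08
  Use of theme 38 × 0.23 = 8.74
Sum = 61.18
Bonus: 61.18 + 1 = 62.18
62.18 is ≥ 61 and < 68 → D

D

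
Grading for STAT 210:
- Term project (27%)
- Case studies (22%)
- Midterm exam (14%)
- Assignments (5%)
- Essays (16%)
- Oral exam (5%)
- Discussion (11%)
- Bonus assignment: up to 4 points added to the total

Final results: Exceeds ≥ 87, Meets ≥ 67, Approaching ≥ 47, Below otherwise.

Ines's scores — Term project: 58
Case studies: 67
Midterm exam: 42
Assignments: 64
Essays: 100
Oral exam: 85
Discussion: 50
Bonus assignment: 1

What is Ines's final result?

Weighted total:
  Term project 58 × 0.27 = 15.66
  Case studies 67 × 0.22 = 14.74
  Midterm exam 42 × 0.14 = 5.88
  Assignments 64 × 0.05 = 3.2
  Essays 100 × 0.16 = 16
  Oral exam 85 × 0.05 = 4.25
  Discussion 50 × 0.11 = 5.5
Sum = 65.23
Bonus assignment: 65.23 + 1 = 66.23
66.23 is ≥ 47 and < 67 → Approaching

Approaching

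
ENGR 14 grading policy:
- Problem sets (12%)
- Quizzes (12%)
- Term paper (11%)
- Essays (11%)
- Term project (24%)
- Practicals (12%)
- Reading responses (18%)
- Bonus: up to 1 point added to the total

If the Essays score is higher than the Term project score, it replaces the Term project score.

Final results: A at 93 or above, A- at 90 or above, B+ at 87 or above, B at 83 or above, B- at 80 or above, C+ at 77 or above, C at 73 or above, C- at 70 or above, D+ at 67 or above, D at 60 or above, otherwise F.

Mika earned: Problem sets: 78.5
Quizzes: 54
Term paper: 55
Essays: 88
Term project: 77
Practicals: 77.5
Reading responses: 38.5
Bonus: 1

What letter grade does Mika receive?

D+

Essays (88) > Term project (77), so Term project counts as 88.
Weighted total:
  Problem sets 78.5 × 0.12 = 9.42
  Quizzes 54 × 0.12 = 6.48
  Term paper 55 × 0.11 = 6.05
  Essays 88 × 0.11 = 9.68
  Term project 88 × 0.24 = 21.12
  Practicals 77.5 × 0.12 = 9.3
  Reading responses 38.5 × 0.18 = 6.93
Sum = 68.98
Bonus: 68.98 + 1 = 69.98
69.98 is ≥ 67 and < 70 → D+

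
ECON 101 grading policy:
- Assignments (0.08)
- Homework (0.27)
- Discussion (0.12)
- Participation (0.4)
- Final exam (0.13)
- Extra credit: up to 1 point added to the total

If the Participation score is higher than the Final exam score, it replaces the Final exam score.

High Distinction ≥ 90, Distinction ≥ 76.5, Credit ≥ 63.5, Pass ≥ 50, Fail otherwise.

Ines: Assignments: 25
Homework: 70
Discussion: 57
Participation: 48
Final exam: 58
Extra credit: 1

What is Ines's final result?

Pass

Participation (48) ≤ Final exam (58), so Final exam stays at 58.
Weighted total:
  Assignments 25 × 0.08 = 2
  Homework 70 × 0.27 = 18.9
  Discussion 57 × 0.12 = 6.84
  Participation 48 × 0.4 = 19.2
  Final exam 58 × 0.13 = 7.54
Sum = 54.48
Extra credit: 54.48 + 1 = 55.48
55.48 is ≥ 50 and < 63.5 → Pass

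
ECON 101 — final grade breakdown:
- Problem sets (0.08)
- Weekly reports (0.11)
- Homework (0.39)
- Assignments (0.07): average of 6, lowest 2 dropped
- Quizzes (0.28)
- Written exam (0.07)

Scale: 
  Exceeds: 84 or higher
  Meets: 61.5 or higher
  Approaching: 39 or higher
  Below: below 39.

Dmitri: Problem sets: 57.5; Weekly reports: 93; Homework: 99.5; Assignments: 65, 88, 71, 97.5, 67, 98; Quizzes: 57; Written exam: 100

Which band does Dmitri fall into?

Meets

Assignments: drop 65, 67 → average of remaining 4 = 354.5/4 = 88.625
Weighted total:
  Problem sets 57.5 × 0.08 = 4.6
  Weekly reports 93 × 0.11 = 10.23
  Homework 99.5 × 0.39 = 38.805
  Assignments 88.625 × 0.07 = 6.20375
  Quizzes 57 × 0.28 = 15.96
  Written exam 100 × 0.07 = 7
Sum = 82.79875
82.79875 is ≥ 61.5 and < 84 → Meets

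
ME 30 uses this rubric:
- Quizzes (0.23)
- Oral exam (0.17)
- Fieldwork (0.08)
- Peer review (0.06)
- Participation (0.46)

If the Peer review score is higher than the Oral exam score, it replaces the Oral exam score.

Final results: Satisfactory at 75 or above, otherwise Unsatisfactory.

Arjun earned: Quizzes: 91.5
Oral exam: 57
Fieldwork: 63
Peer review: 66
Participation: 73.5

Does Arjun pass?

Peer review (66) > Oral exam (57), so Oral exam counts as 66.
Weighted total:
  Quizzes 91.5 × 0.23 = 21.045
  Oral exam 66 × 0.17 = 11.22
  Fieldwork 63 × 0.08 = 5.04
  Peer review 66 × 0.06 = 3.96
  Participation 73.5 × 0.46 = 33.81
Sum = 75.075
75.075 ≥ 75 → Satisfactory

Satisfactory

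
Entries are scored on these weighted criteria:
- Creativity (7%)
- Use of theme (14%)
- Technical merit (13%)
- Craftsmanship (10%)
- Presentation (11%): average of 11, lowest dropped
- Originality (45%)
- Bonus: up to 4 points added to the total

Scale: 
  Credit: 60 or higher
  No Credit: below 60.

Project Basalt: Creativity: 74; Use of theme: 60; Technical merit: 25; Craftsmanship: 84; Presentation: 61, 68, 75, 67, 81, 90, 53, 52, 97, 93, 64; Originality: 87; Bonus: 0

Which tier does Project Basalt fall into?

Presentation: drop 52 → average of remaining 10 = 749/10 = 74.9
Weighted total:
  Creativity 74 × 0.07 = 5.18
  Use of theme 60 × 0.14 = 8.4
  Technical merit 25 × 0.13 = 3.25
  Craftsmanship 84 × 0.1 = 8.4
  Presentation 74.9 × 0.11 = 8.239
  Originality 87 × 0.45 = 39.15
Sum = 72.619
Bonus: 72.619 + 0 = 72.619
72.619 ≥ 60 → Credit

Credit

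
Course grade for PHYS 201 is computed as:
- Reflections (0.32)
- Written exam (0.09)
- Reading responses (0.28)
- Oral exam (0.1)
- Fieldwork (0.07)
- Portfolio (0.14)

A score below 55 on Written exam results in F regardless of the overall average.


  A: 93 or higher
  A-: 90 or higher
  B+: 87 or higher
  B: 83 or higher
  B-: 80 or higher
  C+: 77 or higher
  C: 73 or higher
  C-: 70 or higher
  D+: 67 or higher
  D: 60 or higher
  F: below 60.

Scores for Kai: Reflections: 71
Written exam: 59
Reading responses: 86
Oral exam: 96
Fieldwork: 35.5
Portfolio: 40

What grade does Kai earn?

D+

Written exam score 59 ≥ 55: minimum met.
Weighted total:
  Reflections 71 × 0.32 = 22.72
  Written exam 59 × 0.09 = 5.31
  Reading responses 86 × 0.28 = 24.08
  Oral exam 96 × 0.1 = 9.6
  Fieldwork 35.5 × 0.07 = 2.485
  Portfolio 40 × 0.14 = 5.6
Sum = 69.795
69.795 is ≥ 67 and < 70 → D+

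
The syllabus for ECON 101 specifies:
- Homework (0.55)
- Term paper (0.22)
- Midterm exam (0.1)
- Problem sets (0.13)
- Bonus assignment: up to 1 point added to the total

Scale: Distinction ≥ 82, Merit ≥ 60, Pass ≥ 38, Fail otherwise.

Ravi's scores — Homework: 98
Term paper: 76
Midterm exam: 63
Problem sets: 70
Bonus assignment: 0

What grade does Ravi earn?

Distinction

Weighted total:
  Homework 98 × 0.55 = 53.9
  Term paper 76 × 0.22 = 16.72
  Midterm exam 63 × 0.1 = 6.3
  Problem sets 70 × 0.13 = 9.1
Sum = 86.02
Bonus assignment: 86.02 + 0 = 86.02
86.02 ≥ 82 → Distinction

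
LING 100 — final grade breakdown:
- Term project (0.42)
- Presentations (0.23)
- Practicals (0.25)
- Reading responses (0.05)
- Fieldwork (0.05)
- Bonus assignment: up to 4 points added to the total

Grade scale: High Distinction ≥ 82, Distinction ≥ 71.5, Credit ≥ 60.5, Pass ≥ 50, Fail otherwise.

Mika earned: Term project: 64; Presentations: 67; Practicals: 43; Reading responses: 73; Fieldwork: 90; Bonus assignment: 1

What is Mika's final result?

Weighted total:
  Term project 64 × 0.42 = 26.88
  Presentations 67 × 0.23 = 15.41
  Practicals 43 × 0.25 = 10.75
  Reading responses 73 × 0.05 = 3.65
  Fieldwork 90 × 0.05 = 4.5
Sum = 61.19
Bonus assignment: 61.19 + 1 = 62.19
62.19 is ≥ 60.5 and < 71.5 → Credit

Credit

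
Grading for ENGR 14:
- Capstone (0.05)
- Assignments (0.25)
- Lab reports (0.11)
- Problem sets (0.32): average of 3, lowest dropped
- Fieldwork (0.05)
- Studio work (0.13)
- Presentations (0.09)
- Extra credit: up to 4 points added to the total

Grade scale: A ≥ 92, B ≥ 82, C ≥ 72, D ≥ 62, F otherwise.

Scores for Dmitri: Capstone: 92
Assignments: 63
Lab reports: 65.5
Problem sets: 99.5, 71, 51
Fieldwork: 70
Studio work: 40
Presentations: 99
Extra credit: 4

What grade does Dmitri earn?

C

Problem sets: drop 51 → average of remaining 2 = 170.5/2 = 85.25
Weighted total:
  Capstone 92 × 0.05 = 4.6
  Assignments 63 × 0.25 = 15.75
  Lab reports 65.5 × 0.11 = 7.205
  Problem sets 85.25 × 0.32 = 27.28
  Fieldwork 70 × 0.05 = 3.5
  Studio work 40 × 0.13 = 5.2
  Presentations 99 × 0.09 = 8.91
Sum = 72.445
Extra credit: 72.445 + 4 = 76.445
76.445 is ≥ 72 and < 82 → C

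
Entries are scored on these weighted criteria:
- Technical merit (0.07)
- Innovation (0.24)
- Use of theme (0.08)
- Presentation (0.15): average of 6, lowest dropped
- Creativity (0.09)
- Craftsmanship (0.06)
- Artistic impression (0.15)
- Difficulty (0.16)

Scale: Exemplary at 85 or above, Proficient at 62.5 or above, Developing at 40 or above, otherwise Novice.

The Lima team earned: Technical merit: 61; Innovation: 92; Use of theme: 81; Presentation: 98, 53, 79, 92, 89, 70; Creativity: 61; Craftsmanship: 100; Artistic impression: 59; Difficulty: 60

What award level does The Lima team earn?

Presentation: drop 53 → average of remaining 5 = 428/5 = 85.6
Weighted total:
  Technical merit 61 × 0.07 = 4.27
  Innovation 92 × 0.24 = 22.08
  Use of theme 81 × 0.08 = 6.48
  Presentation 85.6 × 0.15 = 12.84
  Creativity 61 × 0.09 = 5.49
  Craftsmanship 100 × 0.06 = 6
  Artistic impression 59 × 0.15 = 8.85
  Difficulty 60 × 0.16 = 9.6
Sum = 75.61
75.61 is ≥ 62.5 and < 85 → Proficient

Proficient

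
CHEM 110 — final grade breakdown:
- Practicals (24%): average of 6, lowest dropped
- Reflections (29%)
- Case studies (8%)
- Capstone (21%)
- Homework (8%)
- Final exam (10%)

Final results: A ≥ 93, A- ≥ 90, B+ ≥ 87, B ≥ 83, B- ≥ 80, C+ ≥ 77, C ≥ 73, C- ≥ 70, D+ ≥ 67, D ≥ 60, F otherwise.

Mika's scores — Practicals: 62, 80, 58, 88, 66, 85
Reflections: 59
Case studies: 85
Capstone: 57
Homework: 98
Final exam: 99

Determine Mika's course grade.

Practicals: drop 58 → average of remaining 5 = 381/5 = 76.2
Weighted total:
  Practicals 76.2 × 0.24 = 18.288
  Reflections 59 × 0.29 = 17.11
  Case studies 85 × 0.08 = 6.8
  Capstone 57 × 0.21 = 11.97
  Homework 98 × 0.08 = 7.84
  Final exam 99 × 0.1 = 9.9
Sum = 71.908
71.908 is ≥ 70 and < 73 → C-

C-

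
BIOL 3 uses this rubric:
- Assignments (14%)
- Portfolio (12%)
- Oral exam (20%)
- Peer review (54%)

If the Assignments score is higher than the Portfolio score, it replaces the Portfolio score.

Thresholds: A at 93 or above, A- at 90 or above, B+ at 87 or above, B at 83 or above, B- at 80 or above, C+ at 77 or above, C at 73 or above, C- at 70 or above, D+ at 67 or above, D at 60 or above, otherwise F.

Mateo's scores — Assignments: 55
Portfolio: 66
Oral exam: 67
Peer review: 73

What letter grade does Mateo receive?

D+

Assignments (55) ≤ Portfolio (66), so Portfolio stays at 66.
Weighted total:
  Assignments 55 × 0.14 = 7.7
  Portfolio 66 × 0.12 = 7.92
  Oral exam 67 × 0.2 = 13.4
  Peer review 73 × 0.54 = 39.42
Sum = 68.44
68.44 is ≥ 67 and < 70 → D+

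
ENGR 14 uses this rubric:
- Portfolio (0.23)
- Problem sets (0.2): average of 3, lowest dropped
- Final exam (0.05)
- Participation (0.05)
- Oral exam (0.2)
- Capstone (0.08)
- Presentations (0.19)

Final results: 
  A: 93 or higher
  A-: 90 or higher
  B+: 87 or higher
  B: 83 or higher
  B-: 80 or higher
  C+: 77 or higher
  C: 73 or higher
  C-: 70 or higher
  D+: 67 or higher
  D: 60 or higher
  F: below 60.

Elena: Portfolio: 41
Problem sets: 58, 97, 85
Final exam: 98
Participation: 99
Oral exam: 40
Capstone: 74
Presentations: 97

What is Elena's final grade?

Problem sets: drop 58 → average of remaining 2 = 182/2 = 91
Weighted total:
  Portfolio 41 × 0.23 = 9.43
  Problem sets 91 × 0.2 = 18.2
  Final exam 98 × 0.05 = 4.9
  Participation 99 × 0.05 = 4.95
  Oral exam 40 × 0.2 = 8
  Capstone 74 × 0.08 = 5.92
  Presentations 97 × 0.19 = 18.43
Sum = 69.83
69.83 is ≥ 67 and < 70 → D+

D+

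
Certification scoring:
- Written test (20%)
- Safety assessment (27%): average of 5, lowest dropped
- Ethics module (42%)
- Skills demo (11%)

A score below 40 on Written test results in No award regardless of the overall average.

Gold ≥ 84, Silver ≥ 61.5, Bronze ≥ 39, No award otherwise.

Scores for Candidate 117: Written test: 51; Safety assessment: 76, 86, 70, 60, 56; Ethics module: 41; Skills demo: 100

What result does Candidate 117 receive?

Bronze

Safety assessment: drop 56 → average of remaining 4 = 292/4 = 73
Written test score 51 ≥ 40: minimum met.
Weighted total:
  Written test 51 × 0.2 = 10.2
  Safety assessment 73 × 0.27 = 19.71
  Ethics module 41 × 0.42 = 17.22
  Skills demo 100 × 0.11 = 11
Sum = 58.13
58.13 is ≥ 39 and < 61.5 → Bronze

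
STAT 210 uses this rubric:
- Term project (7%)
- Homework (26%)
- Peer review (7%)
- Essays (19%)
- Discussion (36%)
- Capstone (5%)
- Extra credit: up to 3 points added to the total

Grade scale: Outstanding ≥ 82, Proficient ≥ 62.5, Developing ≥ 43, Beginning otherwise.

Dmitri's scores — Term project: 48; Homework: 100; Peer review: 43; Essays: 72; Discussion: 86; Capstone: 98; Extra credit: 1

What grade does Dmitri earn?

Outstanding

Weighted total:
  Term project 48 × 0.07 = 3.36
  Homework 100 × 0.26 = 26
  Peer review 43 × 0.07 = 3.01
  Essays 72 × 0.19 = 13.68
  Discussion 86 × 0.36 = 30.96
  Capstone 98 × 0.05 = 4.9
Sum = 81.91
Extra credit: 81.91 + 1 = 82.91
82.91 ≥ 82 → Outstanding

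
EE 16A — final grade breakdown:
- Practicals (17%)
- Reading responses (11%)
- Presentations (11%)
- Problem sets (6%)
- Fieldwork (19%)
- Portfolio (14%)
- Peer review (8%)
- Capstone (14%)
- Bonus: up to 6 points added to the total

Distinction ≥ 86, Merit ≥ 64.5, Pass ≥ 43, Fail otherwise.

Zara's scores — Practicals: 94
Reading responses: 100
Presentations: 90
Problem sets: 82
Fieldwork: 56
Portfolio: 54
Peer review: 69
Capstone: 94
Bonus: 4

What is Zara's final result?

Merit

Weighted total:
  Practicals 94 × 0.17 = 15.98
  Reading responses 100 × 0.11 = 11
  Presentations 90 × 0.11 = 9.9
  Problem sets 82 × 0.06 = 4.92
  Fieldwork 56 × 0.19 = 10.64
  Portfolio 54 × 0.14 = 7.56
  Peer review 69 × 0.08 = 5.52
  Capstone 94 × 0.14 = 13.16
Sum = 78.68
Bonus: 78.68 + 4 = 82.68
82.68 is ≥ 64.5 and < 86 → Merit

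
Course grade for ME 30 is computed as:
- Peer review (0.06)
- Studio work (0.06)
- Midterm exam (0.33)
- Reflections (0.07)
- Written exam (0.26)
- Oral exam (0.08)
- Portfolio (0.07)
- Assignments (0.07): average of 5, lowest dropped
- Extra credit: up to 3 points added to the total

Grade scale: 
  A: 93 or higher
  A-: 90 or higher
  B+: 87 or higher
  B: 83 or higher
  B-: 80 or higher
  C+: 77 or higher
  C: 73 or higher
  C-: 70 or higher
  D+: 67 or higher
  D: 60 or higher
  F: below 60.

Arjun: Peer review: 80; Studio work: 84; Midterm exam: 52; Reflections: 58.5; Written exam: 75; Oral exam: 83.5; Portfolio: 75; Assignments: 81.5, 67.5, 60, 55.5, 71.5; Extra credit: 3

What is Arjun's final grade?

C-

Assignments: drop 55.5 → average of remaining 4 = 280.5/4 = 70.125
Weighted total:
  Peer review 80 × 0.06 = 4.8
  Studio work 84 × 0.06 = 5.04
  Midterm exam 52 × 0.33 = 17.16
  Reflections 58.5 × 0.07 = 4.095
  Written exam 75 × 0.26 = 19.5
  Oral exam 83.5 × 0.08 = 6.68
  Portfolio 75 × 0.07 = 5.25
  Assignments 70.125 × 0.07 = 4.90875
Sum = 67.43375
Extra credit: 67.43375 + 3 = 70.43375
70.43375 is ≥ 70 and < 73 → C-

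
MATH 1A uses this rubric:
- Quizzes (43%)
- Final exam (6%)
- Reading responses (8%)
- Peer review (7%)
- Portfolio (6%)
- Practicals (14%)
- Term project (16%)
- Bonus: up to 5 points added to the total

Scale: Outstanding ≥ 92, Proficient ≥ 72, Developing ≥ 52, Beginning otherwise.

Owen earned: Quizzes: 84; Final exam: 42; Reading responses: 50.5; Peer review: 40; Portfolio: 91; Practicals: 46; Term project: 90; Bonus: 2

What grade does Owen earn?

Proficient

Weighted total:
  Quizzes 84 × 0.43 = 36.12
  Final exam 42 × 0.06 = 2.52
  Reading responses 50.5 × 0.08 = 4.04
  Peer review 40 × 0.07 = 2.8
  Portfolio 91 × 0.06 = 5.46
  Practicals 46 × 0.14 = 6.44
  Term project 90 × 0.16 = 14.4
Sum = 71.78
Bonus: 71.78 + 2 = 73.78
73.78 is ≥ 72 and < 92 → Proficient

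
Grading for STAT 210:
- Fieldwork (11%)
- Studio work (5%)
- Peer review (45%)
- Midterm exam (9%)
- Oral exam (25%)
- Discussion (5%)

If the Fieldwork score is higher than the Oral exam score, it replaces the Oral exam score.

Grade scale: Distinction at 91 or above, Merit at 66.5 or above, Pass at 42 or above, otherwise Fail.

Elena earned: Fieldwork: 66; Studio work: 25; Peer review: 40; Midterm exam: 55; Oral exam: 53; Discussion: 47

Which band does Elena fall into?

Fieldwork (66) > Oral exam (53), so Oral exam counts as 66.
Weighted total:
  Fieldwork 66 × 0.11 = 7.26
  Studio work 25 × 0.05 = 1.25
  Peer review 40 × 0.45 = 18
  Midterm exam 55 × 0.09 = 4.95
  Oral exam 66 × 0.25 = 16.5
  Discussion 47 × 0.05 = 2.35
Sum = 50.31
50.31 is ≥ 42 and < 66.5 → Pass

Pass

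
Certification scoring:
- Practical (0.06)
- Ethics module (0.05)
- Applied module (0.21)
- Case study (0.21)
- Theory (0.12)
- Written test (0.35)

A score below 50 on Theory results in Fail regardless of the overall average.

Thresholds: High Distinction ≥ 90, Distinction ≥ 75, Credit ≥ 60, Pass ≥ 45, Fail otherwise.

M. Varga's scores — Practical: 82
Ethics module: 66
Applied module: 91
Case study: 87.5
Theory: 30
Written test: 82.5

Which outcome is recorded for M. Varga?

Fail

Theory score 30 < 50: minimum not met.
Weighted total:
  Practical 82 × 0.06 = 4.92
  Ethics module 66 × 0.05 = 3.3
  Applied module 91 × 0.21 = 19.11
  Case study 87.5 × 0.21 = 18.375
  Theory 30 × 0.12 = 3.6
  Written test 82.5 × 0.35 = 28.875
Sum = 78.18
Because the Theory minimum was not met, the result is Fail.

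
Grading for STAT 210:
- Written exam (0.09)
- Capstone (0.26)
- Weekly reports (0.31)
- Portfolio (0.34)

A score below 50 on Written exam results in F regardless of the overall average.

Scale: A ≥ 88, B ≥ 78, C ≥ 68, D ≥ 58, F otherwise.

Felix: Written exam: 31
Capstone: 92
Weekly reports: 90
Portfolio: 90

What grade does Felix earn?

Written exam score 31 < 50: minimum not met.
Weighted total:
  Written exam 31 × 0.09 = 2.79
  Capstone 92 × 0.26 = 23.92
  Weekly reports 90 × 0.31 = 27.9
  Portfolio 90 × 0.34 = 30.6
Sum = 85.21
Because the Written exam minimum was not met, the result is F.

F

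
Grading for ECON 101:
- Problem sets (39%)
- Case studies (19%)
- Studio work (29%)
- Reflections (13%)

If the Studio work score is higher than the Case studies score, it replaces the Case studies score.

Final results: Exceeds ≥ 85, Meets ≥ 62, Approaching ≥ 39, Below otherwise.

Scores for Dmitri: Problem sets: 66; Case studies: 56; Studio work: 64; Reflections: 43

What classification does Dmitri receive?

Meets

Studio work (64) > Case studies (56), so Case studies counts as 64.
Weighted total:
  Problem sets 66 × 0.39 = 25.74
  Case studies 64 × 0.19 = 12.16
  Studio work 64 × 0.29 = 18.56
  Reflections 43 × 0.13 = 5.59
Sum = 62.05
62.05 is ≥ 62 and < 85 → Meets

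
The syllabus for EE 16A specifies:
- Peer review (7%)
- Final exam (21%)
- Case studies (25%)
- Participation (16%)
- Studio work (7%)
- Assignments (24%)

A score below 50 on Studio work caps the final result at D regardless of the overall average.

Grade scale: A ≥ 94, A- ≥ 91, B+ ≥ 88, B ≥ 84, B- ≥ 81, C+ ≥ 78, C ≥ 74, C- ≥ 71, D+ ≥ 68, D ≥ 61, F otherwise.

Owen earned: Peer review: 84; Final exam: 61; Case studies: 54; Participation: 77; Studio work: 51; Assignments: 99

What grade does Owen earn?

Studio work score 51 ≥ 50: minimum met.
Weighted total:
  Peer review 84 × 0.07 = 5.88
  Final exam 61 × 0.21 = 12.81
  Case studies 54 × 0.25 = 13.5
  Participation 77 × 0.16 = 12.32
  Studio work 51 × 0.07 = 3.57
  Assignments 99 × 0.24 = 23.76
Sum = 71.84
71.84 is ≥ 71 and < 74 → C-

C-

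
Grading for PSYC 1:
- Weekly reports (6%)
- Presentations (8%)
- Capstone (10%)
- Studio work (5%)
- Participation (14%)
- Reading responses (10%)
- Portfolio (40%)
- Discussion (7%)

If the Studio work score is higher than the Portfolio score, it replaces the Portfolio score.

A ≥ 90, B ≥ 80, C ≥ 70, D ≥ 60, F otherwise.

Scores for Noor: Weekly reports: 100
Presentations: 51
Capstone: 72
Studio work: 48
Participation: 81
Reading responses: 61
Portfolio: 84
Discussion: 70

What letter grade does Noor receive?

Studio work (48) ≤ Portfolio (84), so Portfolio stays at 84.
Weighted total:
  Weekly reports 100 × 0.06 = 6
  Presentations 51 × 0.08 = 4.08
  Capstone 72 × 0.1 = 7.2
  Studio work 48 × 0.05 = 2.4
  Participation 81 × 0.14 = 11.34
  Reading responses 61 × 0.1 = 6.1
  Portfolio 84 × 0.4 = 33.6
  Discussion 70 × 0.07 = 4.9
Sum = 75.62
75.62 is ≥ 70 and < 80 → C

C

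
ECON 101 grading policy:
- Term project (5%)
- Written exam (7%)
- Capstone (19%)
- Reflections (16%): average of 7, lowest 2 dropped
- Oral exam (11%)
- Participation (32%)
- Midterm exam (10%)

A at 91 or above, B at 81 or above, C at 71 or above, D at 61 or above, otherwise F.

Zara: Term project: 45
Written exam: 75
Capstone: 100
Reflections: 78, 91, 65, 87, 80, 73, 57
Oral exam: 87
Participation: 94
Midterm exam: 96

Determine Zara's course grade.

B

Reflections: drop 57, 65 → average of remaining 5 = 409/5 = 81.8
Weighted total:
  Term project 45 × 0.05 = 2.25
  Written exam 75 × 0.07 = 5.25
  Capstone 100 × 0.19 = 19
  Reflections 81.8 × 0.16 = 13.088
  Oral exam 87 × 0.11 = 9.57
  Participation 94 × 0.32 = 30.08
  Midterm exam 96 × 0.1 = 9.6
Sum = 88.838
88.838 is ≥ 81 and < 91 → B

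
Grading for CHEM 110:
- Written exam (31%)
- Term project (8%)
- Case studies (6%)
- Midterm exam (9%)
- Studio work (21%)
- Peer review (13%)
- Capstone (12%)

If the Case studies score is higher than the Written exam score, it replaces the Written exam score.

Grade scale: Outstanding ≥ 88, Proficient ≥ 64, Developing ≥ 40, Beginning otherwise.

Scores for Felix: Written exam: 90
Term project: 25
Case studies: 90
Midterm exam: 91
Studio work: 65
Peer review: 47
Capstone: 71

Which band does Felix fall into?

Case studies (90) ≤ Written exam (90), so Written exam stays at 90.
Weighted total:
  Written exam 90 × 0.31 = 27.9
  Term project 25 × 0.08 = 2
  Case studies 90 × 0.06 = 5.4
  Midterm exam 91 × 0.09 = 8.19
  Studio work 65 × 0.21 = 13.65
  Peer review 47 × 0.13 = 6.11
  Capstone 71 × 0.12 = 8.52
Sum = 71.77
71.77 is ≥ 64 and < 88 → Proficient

Proficient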